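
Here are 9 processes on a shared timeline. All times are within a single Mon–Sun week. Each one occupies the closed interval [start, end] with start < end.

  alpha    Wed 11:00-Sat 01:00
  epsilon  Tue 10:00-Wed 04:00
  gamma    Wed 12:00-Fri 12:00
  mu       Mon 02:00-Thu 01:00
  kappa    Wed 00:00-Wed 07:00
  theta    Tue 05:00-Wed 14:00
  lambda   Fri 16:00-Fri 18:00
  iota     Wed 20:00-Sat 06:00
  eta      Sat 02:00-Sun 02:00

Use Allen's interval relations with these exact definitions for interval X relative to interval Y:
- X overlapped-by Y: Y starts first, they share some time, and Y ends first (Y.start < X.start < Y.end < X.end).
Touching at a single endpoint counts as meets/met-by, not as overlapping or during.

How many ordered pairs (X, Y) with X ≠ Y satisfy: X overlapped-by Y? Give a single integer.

9

Checking all 72 ordered pairs for relation 'overlapped-by'; matching pairs in alphabetical order:
(alpha, mu): alpha overlapped-by mu ✓
(alpha, theta): alpha overlapped-by theta ✓
(eta, iota): eta overlapped-by iota ✓
(gamma, mu): gamma overlapped-by mu ✓
(gamma, theta): gamma overlapped-by theta ✓
(iota, alpha): iota overlapped-by alpha ✓
(iota, gamma): iota overlapped-by gamma ✓
(iota, mu): iota overlapped-by mu ✓
(kappa, epsilon): kappa overlapped-by epsilon ✓
Count: 9.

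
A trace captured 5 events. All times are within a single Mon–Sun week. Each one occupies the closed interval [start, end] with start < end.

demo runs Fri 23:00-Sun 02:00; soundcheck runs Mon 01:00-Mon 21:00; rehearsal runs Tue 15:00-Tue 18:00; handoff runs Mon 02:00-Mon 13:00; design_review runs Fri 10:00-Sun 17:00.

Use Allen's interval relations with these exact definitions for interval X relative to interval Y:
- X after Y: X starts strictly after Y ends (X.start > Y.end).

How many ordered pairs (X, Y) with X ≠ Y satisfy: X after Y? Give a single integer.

8

Checking all 20 ordered pairs for relation 'after'; matching pairs in alphabetical order:
(demo, handoff): demo after handoff ✓
(demo, rehearsal): demo after rehearsal ✓
(demo, soundcheck): demo after soundcheck ✓
(design_review, handoff): design_review after handoff ✓
(design_review, rehearsal): design_review after rehearsal ✓
(design_review, soundcheck): design_review after soundcheck ✓
(rehearsal, handoff): rehearsal after handoff ✓
(rehearsal, soundcheck): rehearsal after soundcheck ✓
Count: 8.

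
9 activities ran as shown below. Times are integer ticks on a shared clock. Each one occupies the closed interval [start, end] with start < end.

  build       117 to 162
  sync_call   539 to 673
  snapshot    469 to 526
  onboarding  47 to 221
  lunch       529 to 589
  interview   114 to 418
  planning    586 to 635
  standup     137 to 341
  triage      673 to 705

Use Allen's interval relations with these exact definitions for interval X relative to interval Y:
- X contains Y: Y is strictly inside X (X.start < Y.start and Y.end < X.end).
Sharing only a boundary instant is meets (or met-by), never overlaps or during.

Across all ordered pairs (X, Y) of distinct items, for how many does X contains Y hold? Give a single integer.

Checking all 72 ordered pairs for relation 'contains'; matching pairs in alphabetical order:
(interview, build): interview contains build ✓
(interview, standup): interview contains standup ✓
(onboarding, build): onboarding contains build ✓
(sync_call, planning): sync_call contains planning ✓
Count: 4.

4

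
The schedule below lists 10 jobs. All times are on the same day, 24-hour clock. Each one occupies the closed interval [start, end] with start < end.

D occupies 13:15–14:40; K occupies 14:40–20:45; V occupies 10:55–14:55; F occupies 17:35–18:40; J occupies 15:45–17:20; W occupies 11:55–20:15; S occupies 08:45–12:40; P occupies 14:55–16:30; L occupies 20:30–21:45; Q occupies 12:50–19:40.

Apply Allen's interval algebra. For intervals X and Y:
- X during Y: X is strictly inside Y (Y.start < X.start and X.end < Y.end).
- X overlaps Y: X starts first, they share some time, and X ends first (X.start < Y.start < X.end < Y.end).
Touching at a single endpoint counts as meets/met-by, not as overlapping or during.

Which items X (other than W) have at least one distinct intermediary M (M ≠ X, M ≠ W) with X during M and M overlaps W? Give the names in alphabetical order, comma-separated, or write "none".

Target W = [11:55, 20:15].
Intermediaries M with M overlaps W: S, V.
Via S — items with X during S: none.
Via V — items with X during V: D.
Union: D.

D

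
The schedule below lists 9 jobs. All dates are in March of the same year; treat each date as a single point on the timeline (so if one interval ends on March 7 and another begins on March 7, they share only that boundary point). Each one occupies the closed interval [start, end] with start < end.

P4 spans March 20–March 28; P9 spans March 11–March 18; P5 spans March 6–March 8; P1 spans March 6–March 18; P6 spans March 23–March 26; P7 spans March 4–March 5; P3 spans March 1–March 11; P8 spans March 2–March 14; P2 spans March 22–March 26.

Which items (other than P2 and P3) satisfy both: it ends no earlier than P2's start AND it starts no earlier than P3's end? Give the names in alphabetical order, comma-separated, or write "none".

P4, P6

Conditions: its end is no earlier than P2's start (X.end >= March 22) AND its start is no earlier than P3's end (X.start >= March 11).
P1: end March 18 >= March 22? ✗; start March 6 >= March 11? ✗ → no.
P4: end March 28 >= March 22? ✓; start March 20 >= March 11? ✓ → yes.
P5: end March 8 >= March 22? ✗; start March 6 >= March 11? ✗ → no.
P6: end March 26 >= March 22? ✓; start March 23 >= March 11? ✓ → yes.
P7: end March 5 >= March 22? ✗; start March 4 >= March 11? ✗ → no.
P8: end March 14 >= March 22? ✗; start March 2 >= March 11? ✗ → no.
P9: end March 18 >= March 22? ✗; start March 11 >= March 11? ✓ → no.
Result: P4, P6.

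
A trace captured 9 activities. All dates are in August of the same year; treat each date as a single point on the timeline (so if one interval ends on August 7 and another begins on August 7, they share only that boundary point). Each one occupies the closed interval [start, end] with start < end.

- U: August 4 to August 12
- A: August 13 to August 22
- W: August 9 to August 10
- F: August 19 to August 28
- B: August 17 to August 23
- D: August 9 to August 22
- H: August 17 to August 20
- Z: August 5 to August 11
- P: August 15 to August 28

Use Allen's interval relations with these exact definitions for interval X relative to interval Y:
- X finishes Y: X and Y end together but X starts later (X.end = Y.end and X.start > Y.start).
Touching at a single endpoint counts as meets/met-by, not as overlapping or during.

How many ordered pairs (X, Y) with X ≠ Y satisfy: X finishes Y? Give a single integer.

2

Checking all 72 ordered pairs for relation 'finishes'; matching pairs in alphabetical order:
(A, D): A finishes D ✓
(F, P): F finishes P ✓
Count: 2.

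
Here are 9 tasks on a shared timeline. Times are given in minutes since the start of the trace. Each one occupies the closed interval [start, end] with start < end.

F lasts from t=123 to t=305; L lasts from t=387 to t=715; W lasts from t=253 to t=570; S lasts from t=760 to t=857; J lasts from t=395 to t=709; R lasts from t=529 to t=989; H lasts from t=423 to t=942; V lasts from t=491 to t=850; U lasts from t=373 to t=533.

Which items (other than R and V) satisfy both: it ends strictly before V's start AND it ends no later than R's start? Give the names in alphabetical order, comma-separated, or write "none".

F

Conditions: its end is strictly before V's start (X.end < t=491) AND its end is no later than R's start (X.end <= t=529).
F: end t=305 < t=491? ✓; end t=305 <= t=529? ✓ → yes.
H: end t=942 < t=491? ✗; end t=942 <= t=529? ✗ → no.
J: end t=709 < t=491? ✗; end t=709 <= t=529? ✗ → no.
L: end t=715 < t=491? ✗; end t=715 <= t=529? ✗ → no.
S: end t=857 < t=491? ✗; end t=857 <= t=529? ✗ → no.
U: end t=533 < t=491? ✗; end t=533 <= t=529? ✗ → no.
W: end t=570 < t=491? ✗; end t=570 <= t=529? ✗ → no.
Result: F.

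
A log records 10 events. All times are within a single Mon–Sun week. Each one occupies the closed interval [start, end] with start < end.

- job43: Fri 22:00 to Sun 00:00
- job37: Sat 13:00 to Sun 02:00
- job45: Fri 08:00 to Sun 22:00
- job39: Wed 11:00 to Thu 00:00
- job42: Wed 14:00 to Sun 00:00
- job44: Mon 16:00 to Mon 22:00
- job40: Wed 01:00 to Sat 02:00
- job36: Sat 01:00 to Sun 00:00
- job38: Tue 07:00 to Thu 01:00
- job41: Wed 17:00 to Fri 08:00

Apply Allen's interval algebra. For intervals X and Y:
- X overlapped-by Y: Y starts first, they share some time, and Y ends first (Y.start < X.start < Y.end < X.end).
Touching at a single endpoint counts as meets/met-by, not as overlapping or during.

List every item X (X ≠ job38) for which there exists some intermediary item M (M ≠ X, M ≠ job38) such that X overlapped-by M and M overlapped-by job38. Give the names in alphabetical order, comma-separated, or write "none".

Target job38 = [Tue 07:00, Thu 01:00].
Intermediaries M with M overlapped-by job38: job40, job41, job42.
Via job40 — items with X overlapped-by job40: job36, job42, job43, job45.
Via job41 — items with X overlapped-by job41: none.
Via job42 — items with X overlapped-by job42: job37, job45.
Union: job36, job37, job42, job43, job45.

job36, job37, job42, job43, job45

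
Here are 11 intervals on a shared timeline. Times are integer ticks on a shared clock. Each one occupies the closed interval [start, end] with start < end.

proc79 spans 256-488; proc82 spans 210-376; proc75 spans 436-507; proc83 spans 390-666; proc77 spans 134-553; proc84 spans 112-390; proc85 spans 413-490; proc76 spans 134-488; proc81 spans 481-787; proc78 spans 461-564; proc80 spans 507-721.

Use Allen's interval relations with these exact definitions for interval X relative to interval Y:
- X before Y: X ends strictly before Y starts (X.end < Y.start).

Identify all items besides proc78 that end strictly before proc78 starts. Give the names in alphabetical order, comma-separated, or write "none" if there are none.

Target proc78 = [461, 564].
proc75 [436, 507] → overlaps → no.
proc76 [134, 488] → overlaps → no.
proc77 [134, 553] → overlaps → no.
proc79 [256, 488] → overlaps → no.
proc80 [507, 721] → overlapped-by → no.
proc81 [481, 787] → overlapped-by → no.
proc82 [210, 376] → before → yes.
proc83 [390, 666] → contains → no.
proc84 [112, 390] → before → yes.
proc85 [413, 490] → overlaps → no.
Result: proc82, proc84.

proc82, proc84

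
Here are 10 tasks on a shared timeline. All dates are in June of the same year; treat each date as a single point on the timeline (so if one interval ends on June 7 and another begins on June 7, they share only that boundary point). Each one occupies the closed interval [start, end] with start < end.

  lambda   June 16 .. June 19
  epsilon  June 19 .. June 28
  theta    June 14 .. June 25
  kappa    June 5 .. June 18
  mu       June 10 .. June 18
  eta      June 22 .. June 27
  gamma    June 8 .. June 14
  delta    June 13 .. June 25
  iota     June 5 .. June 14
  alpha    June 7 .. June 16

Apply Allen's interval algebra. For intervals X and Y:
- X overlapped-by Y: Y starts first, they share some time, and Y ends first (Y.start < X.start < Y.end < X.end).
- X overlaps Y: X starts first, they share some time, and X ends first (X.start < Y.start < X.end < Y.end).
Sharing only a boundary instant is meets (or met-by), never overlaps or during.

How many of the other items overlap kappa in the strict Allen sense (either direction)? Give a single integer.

3

Target kappa = [June 5, June 18].
alpha [June 7, June 16] → during → no.
delta [June 13, June 25] → overlapped-by → counts.
epsilon [June 19, June 28] → after → no.
eta [June 22, June 27] → after → no.
gamma [June 8, June 14] → during → no.
iota [June 5, June 14] → starts → no.
lambda [June 16, June 19] → overlapped-by → counts.
mu [June 10, June 18] → finishes → no.
theta [June 14, June 25] → overlapped-by → counts.
Total: 3.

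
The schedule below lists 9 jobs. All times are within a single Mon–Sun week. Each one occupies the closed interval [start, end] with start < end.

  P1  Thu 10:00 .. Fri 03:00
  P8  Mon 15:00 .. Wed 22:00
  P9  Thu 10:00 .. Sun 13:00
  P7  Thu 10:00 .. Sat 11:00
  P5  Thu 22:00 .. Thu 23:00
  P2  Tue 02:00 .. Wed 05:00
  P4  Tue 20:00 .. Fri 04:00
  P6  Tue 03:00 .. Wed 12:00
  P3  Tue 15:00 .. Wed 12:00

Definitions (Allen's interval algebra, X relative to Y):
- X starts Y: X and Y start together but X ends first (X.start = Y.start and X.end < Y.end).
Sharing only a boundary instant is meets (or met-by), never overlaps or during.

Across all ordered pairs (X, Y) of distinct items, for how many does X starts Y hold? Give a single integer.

3

Checking all 72 ordered pairs for relation 'starts'; matching pairs in alphabetical order:
(P1, P7): P1 starts P7 ✓
(P1, P9): P1 starts P9 ✓
(P7, P9): P7 starts P9 ✓
Count: 3.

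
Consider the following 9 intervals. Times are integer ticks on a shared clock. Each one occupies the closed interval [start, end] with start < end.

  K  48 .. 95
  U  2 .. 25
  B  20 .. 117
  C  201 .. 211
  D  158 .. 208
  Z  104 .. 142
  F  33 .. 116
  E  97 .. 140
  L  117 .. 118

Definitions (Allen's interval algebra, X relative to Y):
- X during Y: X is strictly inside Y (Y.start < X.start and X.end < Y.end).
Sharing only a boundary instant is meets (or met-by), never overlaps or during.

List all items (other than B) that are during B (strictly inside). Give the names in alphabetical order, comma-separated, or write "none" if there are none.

F, K

Target B = [20, 117].
C [201, 211] → after → no.
D [158, 208] → after → no.
E [97, 140] → overlapped-by → no.
F [33, 116] → during → yes.
K [48, 95] → during → yes.
L [117, 118] → met-by → no.
U [2, 25] → overlaps → no.
Z [104, 142] → overlapped-by → no.
Result: F, K.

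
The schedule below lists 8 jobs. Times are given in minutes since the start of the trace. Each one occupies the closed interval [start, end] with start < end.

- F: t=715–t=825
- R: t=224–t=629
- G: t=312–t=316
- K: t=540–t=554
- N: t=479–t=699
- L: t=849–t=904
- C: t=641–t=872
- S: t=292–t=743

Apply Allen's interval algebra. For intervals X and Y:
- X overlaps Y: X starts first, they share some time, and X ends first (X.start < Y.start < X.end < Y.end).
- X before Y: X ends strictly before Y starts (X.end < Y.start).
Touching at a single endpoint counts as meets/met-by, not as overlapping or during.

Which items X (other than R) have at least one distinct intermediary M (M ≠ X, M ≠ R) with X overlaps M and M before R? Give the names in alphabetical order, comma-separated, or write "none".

Target R = [t=224, t=629].
Intermediaries M with M before R: none.
Union: none.

none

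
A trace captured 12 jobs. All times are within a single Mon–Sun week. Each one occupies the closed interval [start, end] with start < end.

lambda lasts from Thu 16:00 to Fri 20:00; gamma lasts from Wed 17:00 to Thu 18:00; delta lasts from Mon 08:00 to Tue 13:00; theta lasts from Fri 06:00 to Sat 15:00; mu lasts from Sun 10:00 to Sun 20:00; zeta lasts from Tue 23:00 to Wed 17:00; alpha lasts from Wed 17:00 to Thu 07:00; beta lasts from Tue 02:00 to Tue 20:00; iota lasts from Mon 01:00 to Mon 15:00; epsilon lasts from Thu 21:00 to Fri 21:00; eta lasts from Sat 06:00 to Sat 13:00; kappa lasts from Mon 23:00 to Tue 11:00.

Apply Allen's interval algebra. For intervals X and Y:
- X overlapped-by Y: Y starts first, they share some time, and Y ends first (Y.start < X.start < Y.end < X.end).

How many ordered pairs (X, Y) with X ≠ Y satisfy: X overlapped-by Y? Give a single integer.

Checking all 132 ordered pairs for relation 'overlapped-by'; matching pairs in alphabetical order:
(beta, delta): beta overlapped-by delta ✓
(beta, kappa): beta overlapped-by kappa ✓
(delta, iota): delta overlapped-by iota ✓
(epsilon, lambda): epsilon overlapped-by lambda ✓
(lambda, gamma): lambda overlapped-by gamma ✓
(theta, epsilon): theta overlapped-by epsilon ✓
(theta, lambda): theta overlapped-by lambda ✓
Count: 7.

7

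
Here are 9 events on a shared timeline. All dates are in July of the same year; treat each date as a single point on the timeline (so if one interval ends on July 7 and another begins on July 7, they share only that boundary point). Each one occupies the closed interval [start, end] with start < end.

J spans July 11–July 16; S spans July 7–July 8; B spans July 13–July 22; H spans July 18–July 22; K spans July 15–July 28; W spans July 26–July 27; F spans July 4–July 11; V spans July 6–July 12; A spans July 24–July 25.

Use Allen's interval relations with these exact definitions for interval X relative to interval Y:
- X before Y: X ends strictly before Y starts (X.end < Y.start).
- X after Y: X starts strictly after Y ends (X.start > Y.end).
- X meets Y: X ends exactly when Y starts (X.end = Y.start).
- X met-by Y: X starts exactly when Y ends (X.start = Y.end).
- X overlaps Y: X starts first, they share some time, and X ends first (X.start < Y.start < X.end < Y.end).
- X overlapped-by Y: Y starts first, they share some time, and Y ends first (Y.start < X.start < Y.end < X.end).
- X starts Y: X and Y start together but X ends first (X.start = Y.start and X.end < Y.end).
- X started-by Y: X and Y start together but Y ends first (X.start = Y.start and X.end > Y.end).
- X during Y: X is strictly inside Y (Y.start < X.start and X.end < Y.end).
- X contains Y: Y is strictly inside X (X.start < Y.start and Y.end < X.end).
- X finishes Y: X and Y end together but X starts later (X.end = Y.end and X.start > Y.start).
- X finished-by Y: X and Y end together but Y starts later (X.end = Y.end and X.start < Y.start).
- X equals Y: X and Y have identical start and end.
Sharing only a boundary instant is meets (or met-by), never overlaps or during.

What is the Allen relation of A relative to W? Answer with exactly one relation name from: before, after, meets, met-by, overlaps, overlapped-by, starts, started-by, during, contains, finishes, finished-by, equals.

A = [July 24, July 25]; W = [July 26, July 27].
Compare endpoints: A.start < W.start, A.start < W.end, A.end < W.start, A.end < W.end.
That pattern is 'before'.

before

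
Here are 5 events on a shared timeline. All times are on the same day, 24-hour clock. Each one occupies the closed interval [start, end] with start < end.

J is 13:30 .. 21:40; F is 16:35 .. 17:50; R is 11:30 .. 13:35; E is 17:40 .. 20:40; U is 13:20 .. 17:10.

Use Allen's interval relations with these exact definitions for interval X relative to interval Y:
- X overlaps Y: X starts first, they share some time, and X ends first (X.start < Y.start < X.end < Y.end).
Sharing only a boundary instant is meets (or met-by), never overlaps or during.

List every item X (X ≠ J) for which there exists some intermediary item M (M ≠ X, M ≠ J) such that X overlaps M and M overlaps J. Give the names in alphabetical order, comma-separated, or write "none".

R

Target J = [13:30, 21:40].
Intermediaries M with M overlaps J: R, U.
Via R — items with X overlaps R: none.
Via U — items with X overlaps U: R.
Union: R.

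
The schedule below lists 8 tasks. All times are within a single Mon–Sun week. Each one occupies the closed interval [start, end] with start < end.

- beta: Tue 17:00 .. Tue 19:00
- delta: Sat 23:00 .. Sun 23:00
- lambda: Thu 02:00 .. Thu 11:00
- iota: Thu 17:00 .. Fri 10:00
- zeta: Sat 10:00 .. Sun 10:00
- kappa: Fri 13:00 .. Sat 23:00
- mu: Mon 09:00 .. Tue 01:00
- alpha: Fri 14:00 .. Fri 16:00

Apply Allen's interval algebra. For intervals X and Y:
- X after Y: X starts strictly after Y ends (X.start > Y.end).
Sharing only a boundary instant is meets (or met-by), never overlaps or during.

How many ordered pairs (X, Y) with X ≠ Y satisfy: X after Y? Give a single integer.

Checking all 56 ordered pairs for relation 'after'; matching pairs in alphabetical order:
(alpha, beta): alpha after beta ✓
(alpha, iota): alpha after iota ✓
(alpha, lambda): alpha after lambda ✓
(alpha, mu): alpha after mu ✓
(beta, mu): beta after mu ✓
(delta, alpha): delta after alpha ✓
(delta, beta): delta after beta ✓
(delta, iota): delta after iota ✓
(delta, lambda): delta after lambda ✓
(delta, mu): delta after mu ✓
(iota, beta): iota after beta ✓
(iota, lambda): iota after lambda ✓
(iota, mu): iota after mu ✓
(kappa, beta): kappa after beta ✓
(kappa, iota): kappa after iota ✓
(kappa, lambda): kappa after lambda ✓
(kappa, mu): kappa after mu ✓
(lambda, beta): lambda after beta ✓
(lambda, mu): lambda after mu ✓
(zeta, alpha): zeta after alpha ✓
(zeta, beta): zeta after beta ✓
(zeta, iota): zeta after iota ✓
(zeta, lambda): zeta after lambda ✓
(zeta, mu): zeta after mu ✓
Count: 24.

24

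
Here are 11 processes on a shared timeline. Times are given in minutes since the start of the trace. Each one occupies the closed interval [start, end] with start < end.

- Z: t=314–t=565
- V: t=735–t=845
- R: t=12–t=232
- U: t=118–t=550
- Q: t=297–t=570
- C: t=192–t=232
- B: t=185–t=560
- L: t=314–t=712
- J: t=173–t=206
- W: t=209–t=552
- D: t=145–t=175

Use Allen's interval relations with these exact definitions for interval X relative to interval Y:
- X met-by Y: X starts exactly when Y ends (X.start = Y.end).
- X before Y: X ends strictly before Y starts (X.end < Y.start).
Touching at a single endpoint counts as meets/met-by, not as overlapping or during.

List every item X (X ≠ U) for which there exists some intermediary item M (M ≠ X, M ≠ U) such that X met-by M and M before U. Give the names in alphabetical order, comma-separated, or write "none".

Target U = [t=118, t=550].
Intermediaries M with M before U: none.
Union: none.

none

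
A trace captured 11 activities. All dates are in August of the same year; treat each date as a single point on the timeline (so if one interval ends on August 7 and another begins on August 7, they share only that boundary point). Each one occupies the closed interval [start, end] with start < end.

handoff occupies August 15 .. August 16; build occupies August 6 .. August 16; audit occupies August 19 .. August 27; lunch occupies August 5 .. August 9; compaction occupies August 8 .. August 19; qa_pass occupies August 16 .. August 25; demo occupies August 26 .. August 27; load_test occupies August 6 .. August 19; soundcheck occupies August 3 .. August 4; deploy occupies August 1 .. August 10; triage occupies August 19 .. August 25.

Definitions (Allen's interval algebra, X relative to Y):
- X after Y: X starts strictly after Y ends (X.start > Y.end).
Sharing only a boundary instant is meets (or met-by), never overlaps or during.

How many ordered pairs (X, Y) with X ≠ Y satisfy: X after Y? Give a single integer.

Checking all 110 ordered pairs for relation 'after'; matching pairs in alphabetical order:
(audit, build): audit after build ✓
(audit, deploy): audit after deploy ✓
(audit, handoff): audit after handoff ✓
(audit, lunch): audit after lunch ✓
(audit, soundcheck): audit after soundcheck ✓
(build, soundcheck): build after soundcheck ✓
(compaction, soundcheck): compaction after soundcheck ✓
(demo, build): demo after build ✓
(demo, compaction): demo after compaction ✓
(demo, deploy): demo after deploy ✓
(demo, handoff): demo after handoff ✓
(demo, load_test): demo after load_test ✓
(demo, lunch): demo after lunch ✓
(demo, qa_pass): demo after qa_pass ✓
(demo, soundcheck): demo after soundcheck ✓
(demo, triage): demo after triage ✓
(handoff, deploy): handoff after deploy ✓
(handoff, lunch): handoff after lunch ✓
(handoff, soundcheck): handoff after soundcheck ✓
(load_test, soundcheck): load_test after soundcheck ✓
(lunch, soundcheck): lunch after soundcheck ✓
(qa_pass, deploy): qa_pass after deploy ✓
(qa_pass, lunch): qa_pass after lunch ✓
(qa_pass, soundcheck): qa_pass after soundcheck ✓
... plus 5 further pairs not listed.
Count: 29.

29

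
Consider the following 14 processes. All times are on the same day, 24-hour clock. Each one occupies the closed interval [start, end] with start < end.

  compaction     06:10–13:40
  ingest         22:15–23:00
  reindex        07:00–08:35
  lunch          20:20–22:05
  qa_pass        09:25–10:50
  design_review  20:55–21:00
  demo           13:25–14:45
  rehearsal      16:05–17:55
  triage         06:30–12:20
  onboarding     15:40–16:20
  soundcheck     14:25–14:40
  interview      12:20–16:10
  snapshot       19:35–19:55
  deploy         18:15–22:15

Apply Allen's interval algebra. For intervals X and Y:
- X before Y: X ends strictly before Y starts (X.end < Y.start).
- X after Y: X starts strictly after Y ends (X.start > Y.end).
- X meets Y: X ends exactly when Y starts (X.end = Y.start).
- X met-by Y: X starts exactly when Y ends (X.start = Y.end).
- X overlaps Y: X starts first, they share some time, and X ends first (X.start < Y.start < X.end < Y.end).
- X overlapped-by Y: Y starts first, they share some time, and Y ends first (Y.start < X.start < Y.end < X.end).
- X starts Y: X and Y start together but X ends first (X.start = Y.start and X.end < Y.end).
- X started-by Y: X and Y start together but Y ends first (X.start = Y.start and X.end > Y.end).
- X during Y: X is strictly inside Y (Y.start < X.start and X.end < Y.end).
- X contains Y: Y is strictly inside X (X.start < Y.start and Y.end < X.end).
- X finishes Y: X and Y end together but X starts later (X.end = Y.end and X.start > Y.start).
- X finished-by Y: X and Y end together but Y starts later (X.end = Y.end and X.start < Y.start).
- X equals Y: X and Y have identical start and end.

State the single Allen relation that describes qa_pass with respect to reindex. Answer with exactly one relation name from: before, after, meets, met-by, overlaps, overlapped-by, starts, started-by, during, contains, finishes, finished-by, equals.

qa_pass = [09:25, 10:50]; reindex = [07:00, 08:35].
Compare endpoints: qa_pass.start > reindex.start, qa_pass.start > reindex.end, qa_pass.end > reindex.start, qa_pass.end > reindex.end.
That pattern is 'after'.

after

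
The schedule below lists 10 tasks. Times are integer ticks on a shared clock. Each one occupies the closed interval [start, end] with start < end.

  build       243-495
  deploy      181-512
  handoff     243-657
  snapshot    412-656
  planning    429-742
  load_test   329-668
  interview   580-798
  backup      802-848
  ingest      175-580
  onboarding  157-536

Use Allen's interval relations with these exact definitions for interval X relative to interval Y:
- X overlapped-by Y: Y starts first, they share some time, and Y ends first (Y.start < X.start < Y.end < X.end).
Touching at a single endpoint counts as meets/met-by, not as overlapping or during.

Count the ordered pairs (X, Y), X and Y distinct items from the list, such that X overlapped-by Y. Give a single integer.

Checking all 90 ordered pairs for relation 'overlapped-by'; matching pairs in alphabetical order:
(handoff, deploy): handoff overlapped-by deploy ✓
(handoff, ingest): handoff overlapped-by ingest ✓
(handoff, onboarding): handoff overlapped-by onboarding ✓
(ingest, onboarding): ingest overlapped-by onboarding ✓
(interview, handoff): interview overlapped-by handoff ✓
(interview, load_test): interview overlapped-by load_test ✓
(interview, planning): interview overlapped-by planning ✓
(interview, snapshot): interview overlapped-by snapshot ✓
(load_test, build): load_test overlapped-by build ✓
(load_test, deploy): load_test overlapped-by deploy ✓
(load_test, handoff): load_test overlapped-by handoff ✓
(load_test, ingest): load_test overlapped-by ingest ✓
(load_test, onboarding): load_test overlapped-by onboarding ✓
(planning, build): planning overlapped-by build ✓
(planning, deploy): planning overlapped-by deploy ✓
(planning, handoff): planning overlapped-by handoff ✓
(planning, ingest): planning overlapped-by ingest ✓
(planning, load_test): planning overlapped-by load_test ✓
(planning, onboarding): planning overlapped-by onboarding ✓
(planning, snapshot): planning overlapped-by snapshot ✓
(snapshot, build): snapshot overlapped-by build ✓
(snapshot, deploy): snapshot overlapped-by deploy ✓
(snapshot, ingest): snapshot overlapped-by ingest ✓
(snapshot, onboarding): snapshot overlapped-by onboarding ✓
Count: 24.

24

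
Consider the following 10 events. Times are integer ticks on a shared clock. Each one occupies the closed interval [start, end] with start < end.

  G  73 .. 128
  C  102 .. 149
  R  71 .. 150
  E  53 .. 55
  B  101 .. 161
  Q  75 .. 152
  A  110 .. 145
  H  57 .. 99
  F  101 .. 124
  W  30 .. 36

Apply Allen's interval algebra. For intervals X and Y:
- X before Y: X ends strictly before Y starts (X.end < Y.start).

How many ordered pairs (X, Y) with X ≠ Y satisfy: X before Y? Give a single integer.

21

Checking all 90 ordered pairs for relation 'before'; matching pairs in alphabetical order:
(E, A): E before A ✓
(E, B): E before B ✓
(E, C): E before C ✓
(E, F): E before F ✓
(E, G): E before G ✓
(E, H): E before H ✓
(E, Q): E before Q ✓
(E, R): E before R ✓
(H, A): H before A ✓
(H, B): H before B ✓
(H, C): H before C ✓
(H, F): H before F ✓
(W, A): W before A ✓
(W, B): W before B ✓
(W, C): W before C ✓
(W, E): W before E ✓
(W, F): W before F ✓
(W, G): W before G ✓
(W, H): W before H ✓
(W, Q): W before Q ✓
(W, R): W before R ✓
Count: 21.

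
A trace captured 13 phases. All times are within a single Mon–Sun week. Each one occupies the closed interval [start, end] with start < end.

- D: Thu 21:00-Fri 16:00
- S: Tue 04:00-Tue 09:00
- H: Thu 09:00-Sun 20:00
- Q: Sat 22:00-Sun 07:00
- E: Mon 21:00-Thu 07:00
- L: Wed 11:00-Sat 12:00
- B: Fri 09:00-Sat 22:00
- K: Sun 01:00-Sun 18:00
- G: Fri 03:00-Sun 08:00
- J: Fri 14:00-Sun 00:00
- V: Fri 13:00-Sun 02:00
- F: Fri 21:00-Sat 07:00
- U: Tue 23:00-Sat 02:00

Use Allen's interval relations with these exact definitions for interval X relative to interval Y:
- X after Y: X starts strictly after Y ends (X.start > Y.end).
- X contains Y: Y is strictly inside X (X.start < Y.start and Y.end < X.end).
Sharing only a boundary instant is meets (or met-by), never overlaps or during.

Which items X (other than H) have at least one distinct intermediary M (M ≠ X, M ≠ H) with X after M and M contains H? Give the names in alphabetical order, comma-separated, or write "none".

none

Target H = [Thu 09:00, Sun 20:00].
Intermediaries M with M contains H: none.
Union: none.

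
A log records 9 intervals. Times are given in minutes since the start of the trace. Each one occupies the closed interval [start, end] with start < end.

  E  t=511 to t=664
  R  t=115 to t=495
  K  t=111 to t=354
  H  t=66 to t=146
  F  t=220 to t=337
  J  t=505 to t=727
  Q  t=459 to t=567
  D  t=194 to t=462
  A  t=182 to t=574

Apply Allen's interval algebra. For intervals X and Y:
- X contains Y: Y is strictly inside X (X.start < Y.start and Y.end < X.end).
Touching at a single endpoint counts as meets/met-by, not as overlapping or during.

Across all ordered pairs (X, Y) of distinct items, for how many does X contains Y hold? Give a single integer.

Checking all 72 ordered pairs for relation 'contains'; matching pairs in alphabetical order:
(A, D): A contains D ✓
(A, F): A contains F ✓
(A, Q): A contains Q ✓
(D, F): D contains F ✓
(J, E): J contains E ✓
(K, F): K contains F ✓
(R, D): R contains D ✓
(R, F): R contains F ✓
Count: 8.

8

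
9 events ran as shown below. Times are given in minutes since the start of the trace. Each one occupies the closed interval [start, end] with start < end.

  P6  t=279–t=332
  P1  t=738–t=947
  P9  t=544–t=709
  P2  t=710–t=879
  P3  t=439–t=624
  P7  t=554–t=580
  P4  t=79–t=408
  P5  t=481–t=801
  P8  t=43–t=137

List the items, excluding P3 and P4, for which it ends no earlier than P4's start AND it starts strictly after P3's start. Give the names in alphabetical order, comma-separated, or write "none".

P1, P2, P5, P7, P9

Conditions: its end is no earlier than P4's start (X.end >= t=79) AND its start is strictly after P3's start (X.start > t=439).
P1: end t=947 >= t=79? ✓; start t=738 > t=439? ✓ → yes.
P2: end t=879 >= t=79? ✓; start t=710 > t=439? ✓ → yes.
P5: end t=801 >= t=79? ✓; start t=481 > t=439? ✓ → yes.
P6: end t=332 >= t=79? ✓; start t=279 > t=439? ✗ → no.
P7: end t=580 >= t=79? ✓; start t=554 > t=439? ✓ → yes.
P8: end t=137 >= t=79? ✓; start t=43 > t=439? ✗ → no.
P9: end t=709 >= t=79? ✓; start t=544 > t=439? ✓ → yes.
Result: P1, P2, P5, P7, P9.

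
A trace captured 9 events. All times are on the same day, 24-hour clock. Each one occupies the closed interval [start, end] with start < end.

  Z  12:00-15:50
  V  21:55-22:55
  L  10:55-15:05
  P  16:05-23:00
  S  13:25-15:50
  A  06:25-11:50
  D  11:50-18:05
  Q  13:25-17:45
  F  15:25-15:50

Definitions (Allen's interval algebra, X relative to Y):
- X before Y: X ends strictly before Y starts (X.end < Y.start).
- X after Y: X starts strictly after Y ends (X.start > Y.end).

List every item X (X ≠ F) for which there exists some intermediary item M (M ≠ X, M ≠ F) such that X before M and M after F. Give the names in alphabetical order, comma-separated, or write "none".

Target F = [15:25, 15:50].
Intermediaries M with M after F: P, V.
Via P — items with X before P: A, L, S, Z.
Via V — items with X before V: A, D, L, Q, S, Z.
Union: A, D, L, Q, S, Z.

A, D, L, Q, S, Z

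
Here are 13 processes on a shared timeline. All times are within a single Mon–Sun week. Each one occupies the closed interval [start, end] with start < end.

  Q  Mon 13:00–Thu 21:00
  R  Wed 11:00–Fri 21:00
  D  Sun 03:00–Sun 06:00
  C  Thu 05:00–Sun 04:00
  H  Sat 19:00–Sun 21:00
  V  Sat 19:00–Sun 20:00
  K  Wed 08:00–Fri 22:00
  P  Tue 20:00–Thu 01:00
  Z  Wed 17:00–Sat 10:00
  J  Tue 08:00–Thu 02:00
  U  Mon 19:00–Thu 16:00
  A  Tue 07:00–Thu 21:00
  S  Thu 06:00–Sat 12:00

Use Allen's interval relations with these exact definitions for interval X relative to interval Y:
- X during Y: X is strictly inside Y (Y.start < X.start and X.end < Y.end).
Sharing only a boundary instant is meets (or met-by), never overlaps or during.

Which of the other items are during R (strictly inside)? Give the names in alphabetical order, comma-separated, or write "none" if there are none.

Target R = [Wed 11:00, Fri 21:00].
A [Tue 07:00, Thu 21:00] → overlaps → no.
C [Thu 05:00, Sun 04:00] → overlapped-by → no.
D [Sun 03:00, Sun 06:00] → after → no.
H [Sat 19:00, Sun 21:00] → after → no.
J [Tue 08:00, Thu 02:00] → overlaps → no.
K [Wed 08:00, Fri 22:00] → contains → no.
P [Tue 20:00, Thu 01:00] → overlaps → no.
Q [Mon 13:00, Thu 21:00] → overlaps → no.
S [Thu 06:00, Sat 12:00] → overlapped-by → no.
U [Mon 19:00, Thu 16:00] → overlaps → no.
V [Sat 19:00, Sun 20:00] → after → no.
Z [Wed 17:00, Sat 10:00] → overlapped-by → no.
Result: none.

none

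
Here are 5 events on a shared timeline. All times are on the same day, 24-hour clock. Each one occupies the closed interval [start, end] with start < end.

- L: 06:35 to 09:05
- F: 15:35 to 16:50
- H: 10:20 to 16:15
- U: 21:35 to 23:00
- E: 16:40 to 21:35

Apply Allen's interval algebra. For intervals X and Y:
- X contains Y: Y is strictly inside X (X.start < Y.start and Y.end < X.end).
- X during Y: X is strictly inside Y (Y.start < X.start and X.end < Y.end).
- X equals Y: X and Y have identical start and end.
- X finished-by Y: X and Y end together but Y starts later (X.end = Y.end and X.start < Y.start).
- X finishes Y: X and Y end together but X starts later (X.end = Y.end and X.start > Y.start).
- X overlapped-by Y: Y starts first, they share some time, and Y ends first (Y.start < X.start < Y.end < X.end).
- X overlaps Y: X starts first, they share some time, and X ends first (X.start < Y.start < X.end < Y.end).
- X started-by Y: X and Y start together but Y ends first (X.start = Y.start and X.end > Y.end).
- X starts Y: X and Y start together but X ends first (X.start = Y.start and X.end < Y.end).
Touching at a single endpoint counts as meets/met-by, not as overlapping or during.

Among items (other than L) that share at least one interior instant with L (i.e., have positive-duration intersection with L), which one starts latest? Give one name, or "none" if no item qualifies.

Target L = [06:35, 09:05].
E [16:40, 21:35] → after → excluded.
F [15:35, 16:50] → after → excluded.
H [10:20, 16:15] → after → excluded.
U [21:35, 23:00] → after → excluded.
No candidates → none.

none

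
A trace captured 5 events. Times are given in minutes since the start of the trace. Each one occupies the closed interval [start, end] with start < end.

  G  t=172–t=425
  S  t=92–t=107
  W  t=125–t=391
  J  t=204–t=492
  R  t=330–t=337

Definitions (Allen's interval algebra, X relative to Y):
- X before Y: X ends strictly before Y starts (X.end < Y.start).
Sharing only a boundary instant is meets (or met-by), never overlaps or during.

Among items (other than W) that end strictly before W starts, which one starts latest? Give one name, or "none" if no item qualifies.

Target W = [t=125, t=391].
G [t=172, t=425] → overlapped-by → excluded.
J [t=204, t=492] → overlapped-by → excluded.
R [t=330, t=337] → during → excluded.
S [t=92, t=107] → before → candidate.
Among candidates, latest start is t=92 → S.

S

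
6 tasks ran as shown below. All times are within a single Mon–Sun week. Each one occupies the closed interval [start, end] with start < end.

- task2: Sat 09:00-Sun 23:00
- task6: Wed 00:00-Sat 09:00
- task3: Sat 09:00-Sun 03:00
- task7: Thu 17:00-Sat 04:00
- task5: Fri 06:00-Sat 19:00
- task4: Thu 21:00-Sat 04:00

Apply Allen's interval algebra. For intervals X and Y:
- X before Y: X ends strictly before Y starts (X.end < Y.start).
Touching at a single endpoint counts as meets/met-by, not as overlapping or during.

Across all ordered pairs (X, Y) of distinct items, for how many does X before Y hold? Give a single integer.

4

Checking all 30 ordered pairs for relation 'before'; matching pairs in alphabetical order:
(task4, task2): task4 before task2 ✓
(task4, task3): task4 before task3 ✓
(task7, task2): task7 before task2 ✓
(task7, task3): task7 before task3 ✓
Count: 4.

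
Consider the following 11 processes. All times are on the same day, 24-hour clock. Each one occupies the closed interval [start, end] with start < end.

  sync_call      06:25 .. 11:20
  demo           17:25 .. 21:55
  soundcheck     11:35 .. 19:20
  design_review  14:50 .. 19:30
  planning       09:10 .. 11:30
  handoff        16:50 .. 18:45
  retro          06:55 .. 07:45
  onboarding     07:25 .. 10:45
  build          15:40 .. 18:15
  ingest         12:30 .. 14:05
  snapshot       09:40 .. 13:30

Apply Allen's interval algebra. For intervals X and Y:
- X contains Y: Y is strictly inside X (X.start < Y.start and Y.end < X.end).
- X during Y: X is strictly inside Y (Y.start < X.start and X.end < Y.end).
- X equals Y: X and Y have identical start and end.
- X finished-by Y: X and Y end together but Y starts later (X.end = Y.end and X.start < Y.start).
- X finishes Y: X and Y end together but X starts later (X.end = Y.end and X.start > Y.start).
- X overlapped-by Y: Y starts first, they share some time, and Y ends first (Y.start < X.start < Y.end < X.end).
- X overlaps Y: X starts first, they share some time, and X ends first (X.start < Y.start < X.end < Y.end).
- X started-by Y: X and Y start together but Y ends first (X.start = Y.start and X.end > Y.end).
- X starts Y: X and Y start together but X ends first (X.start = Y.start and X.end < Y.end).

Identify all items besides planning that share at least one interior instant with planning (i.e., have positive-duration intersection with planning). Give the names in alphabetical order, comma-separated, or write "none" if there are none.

onboarding, snapshot, sync_call

Target planning = [09:10, 11:30].
build [15:40, 18:15] → after → no.
demo [17:25, 21:55] → after → no.
design_review [14:50, 19:30] → after → no.
handoff [16:50, 18:45] → after → no.
ingest [12:30, 14:05] → after → no.
onboarding [07:25, 10:45] → overlaps → yes.
retro [06:55, 07:45] → before → no.
snapshot [09:40, 13:30] → overlapped-by → yes.
soundcheck [11:35, 19:20] → after → no.
sync_call [06:25, 11:20] → overlaps → yes.
Result: onboarding, snapshot, sync_call.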